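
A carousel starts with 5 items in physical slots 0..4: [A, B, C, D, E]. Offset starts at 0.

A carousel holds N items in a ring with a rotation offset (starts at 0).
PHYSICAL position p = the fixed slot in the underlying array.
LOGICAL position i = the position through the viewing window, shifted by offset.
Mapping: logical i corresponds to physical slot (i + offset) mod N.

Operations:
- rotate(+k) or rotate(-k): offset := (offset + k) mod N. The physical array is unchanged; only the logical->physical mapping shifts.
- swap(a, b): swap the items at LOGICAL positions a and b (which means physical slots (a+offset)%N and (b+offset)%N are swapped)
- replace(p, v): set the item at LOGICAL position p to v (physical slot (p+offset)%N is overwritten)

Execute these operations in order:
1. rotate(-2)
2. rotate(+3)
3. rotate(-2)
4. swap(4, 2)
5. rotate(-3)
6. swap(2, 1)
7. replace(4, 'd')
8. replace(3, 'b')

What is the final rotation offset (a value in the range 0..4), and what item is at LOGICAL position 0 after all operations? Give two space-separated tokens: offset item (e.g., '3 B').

Answer: 1 D

Derivation:
After op 1 (rotate(-2)): offset=3, physical=[A,B,C,D,E], logical=[D,E,A,B,C]
After op 2 (rotate(+3)): offset=1, physical=[A,B,C,D,E], logical=[B,C,D,E,A]
After op 3 (rotate(-2)): offset=4, physical=[A,B,C,D,E], logical=[E,A,B,C,D]
After op 4 (swap(4, 2)): offset=4, physical=[A,D,C,B,E], logical=[E,A,D,C,B]
After op 5 (rotate(-3)): offset=1, physical=[A,D,C,B,E], logical=[D,C,B,E,A]
After op 6 (swap(2, 1)): offset=1, physical=[A,D,B,C,E], logical=[D,B,C,E,A]
After op 7 (replace(4, 'd')): offset=1, physical=[d,D,B,C,E], logical=[D,B,C,E,d]
After op 8 (replace(3, 'b')): offset=1, physical=[d,D,B,C,b], logical=[D,B,C,b,d]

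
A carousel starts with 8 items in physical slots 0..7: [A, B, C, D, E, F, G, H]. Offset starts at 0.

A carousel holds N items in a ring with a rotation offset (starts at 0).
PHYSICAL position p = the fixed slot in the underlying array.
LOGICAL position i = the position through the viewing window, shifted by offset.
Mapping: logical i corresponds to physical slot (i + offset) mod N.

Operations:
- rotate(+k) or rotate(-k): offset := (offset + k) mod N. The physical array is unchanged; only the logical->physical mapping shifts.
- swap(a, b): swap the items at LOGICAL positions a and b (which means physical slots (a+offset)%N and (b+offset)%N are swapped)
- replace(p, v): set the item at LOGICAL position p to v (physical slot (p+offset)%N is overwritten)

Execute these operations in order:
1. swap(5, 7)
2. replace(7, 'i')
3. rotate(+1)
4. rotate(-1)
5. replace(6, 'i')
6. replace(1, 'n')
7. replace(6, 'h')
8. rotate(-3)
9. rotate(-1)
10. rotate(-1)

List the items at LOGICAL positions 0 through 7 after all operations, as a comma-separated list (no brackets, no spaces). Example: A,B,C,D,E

After op 1 (swap(5, 7)): offset=0, physical=[A,B,C,D,E,H,G,F], logical=[A,B,C,D,E,H,G,F]
After op 2 (replace(7, 'i')): offset=0, physical=[A,B,C,D,E,H,G,i], logical=[A,B,C,D,E,H,G,i]
After op 3 (rotate(+1)): offset=1, physical=[A,B,C,D,E,H,G,i], logical=[B,C,D,E,H,G,i,A]
After op 4 (rotate(-1)): offset=0, physical=[A,B,C,D,E,H,G,i], logical=[A,B,C,D,E,H,G,i]
After op 5 (replace(6, 'i')): offset=0, physical=[A,B,C,D,E,H,i,i], logical=[A,B,C,D,E,H,i,i]
After op 6 (replace(1, 'n')): offset=0, physical=[A,n,C,D,E,H,i,i], logical=[A,n,C,D,E,H,i,i]
After op 7 (replace(6, 'h')): offset=0, physical=[A,n,C,D,E,H,h,i], logical=[A,n,C,D,E,H,h,i]
After op 8 (rotate(-3)): offset=5, physical=[A,n,C,D,E,H,h,i], logical=[H,h,i,A,n,C,D,E]
After op 9 (rotate(-1)): offset=4, physical=[A,n,C,D,E,H,h,i], logical=[E,H,h,i,A,n,C,D]
After op 10 (rotate(-1)): offset=3, physical=[A,n,C,D,E,H,h,i], logical=[D,E,H,h,i,A,n,C]

Answer: D,E,H,h,i,A,n,C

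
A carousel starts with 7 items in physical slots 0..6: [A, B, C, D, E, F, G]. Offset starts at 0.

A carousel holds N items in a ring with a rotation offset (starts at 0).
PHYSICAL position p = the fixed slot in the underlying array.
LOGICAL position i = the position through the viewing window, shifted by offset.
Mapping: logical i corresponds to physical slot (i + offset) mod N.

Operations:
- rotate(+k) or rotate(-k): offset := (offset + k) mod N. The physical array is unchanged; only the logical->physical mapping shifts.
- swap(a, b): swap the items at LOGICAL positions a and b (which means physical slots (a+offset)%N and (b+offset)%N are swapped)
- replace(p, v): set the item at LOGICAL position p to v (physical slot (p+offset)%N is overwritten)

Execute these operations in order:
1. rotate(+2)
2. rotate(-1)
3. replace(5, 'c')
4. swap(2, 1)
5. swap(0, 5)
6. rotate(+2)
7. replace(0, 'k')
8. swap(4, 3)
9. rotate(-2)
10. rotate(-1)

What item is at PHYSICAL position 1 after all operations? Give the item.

Answer: c

Derivation:
After op 1 (rotate(+2)): offset=2, physical=[A,B,C,D,E,F,G], logical=[C,D,E,F,G,A,B]
After op 2 (rotate(-1)): offset=1, physical=[A,B,C,D,E,F,G], logical=[B,C,D,E,F,G,A]
After op 3 (replace(5, 'c')): offset=1, physical=[A,B,C,D,E,F,c], logical=[B,C,D,E,F,c,A]
After op 4 (swap(2, 1)): offset=1, physical=[A,B,D,C,E,F,c], logical=[B,D,C,E,F,c,A]
After op 5 (swap(0, 5)): offset=1, physical=[A,c,D,C,E,F,B], logical=[c,D,C,E,F,B,A]
After op 6 (rotate(+2)): offset=3, physical=[A,c,D,C,E,F,B], logical=[C,E,F,B,A,c,D]
After op 7 (replace(0, 'k')): offset=3, physical=[A,c,D,k,E,F,B], logical=[k,E,F,B,A,c,D]
After op 8 (swap(4, 3)): offset=3, physical=[B,c,D,k,E,F,A], logical=[k,E,F,A,B,c,D]
After op 9 (rotate(-2)): offset=1, physical=[B,c,D,k,E,F,A], logical=[c,D,k,E,F,A,B]
After op 10 (rotate(-1)): offset=0, physical=[B,c,D,k,E,F,A], logical=[B,c,D,k,E,F,A]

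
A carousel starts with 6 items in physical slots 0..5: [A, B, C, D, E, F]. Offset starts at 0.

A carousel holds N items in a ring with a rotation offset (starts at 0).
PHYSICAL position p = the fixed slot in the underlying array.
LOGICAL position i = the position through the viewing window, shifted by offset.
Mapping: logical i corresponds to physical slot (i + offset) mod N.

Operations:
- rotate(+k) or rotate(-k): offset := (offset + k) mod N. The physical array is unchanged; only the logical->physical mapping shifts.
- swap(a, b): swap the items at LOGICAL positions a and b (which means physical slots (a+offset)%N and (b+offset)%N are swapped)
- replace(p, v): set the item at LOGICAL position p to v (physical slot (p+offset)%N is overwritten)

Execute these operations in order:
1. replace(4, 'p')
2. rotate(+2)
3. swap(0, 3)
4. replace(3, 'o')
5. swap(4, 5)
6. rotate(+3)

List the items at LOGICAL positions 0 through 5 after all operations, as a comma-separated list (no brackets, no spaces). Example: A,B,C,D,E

Answer: o,B,A,F,D,p

Derivation:
After op 1 (replace(4, 'p')): offset=0, physical=[A,B,C,D,p,F], logical=[A,B,C,D,p,F]
After op 2 (rotate(+2)): offset=2, physical=[A,B,C,D,p,F], logical=[C,D,p,F,A,B]
After op 3 (swap(0, 3)): offset=2, physical=[A,B,F,D,p,C], logical=[F,D,p,C,A,B]
After op 4 (replace(3, 'o')): offset=2, physical=[A,B,F,D,p,o], logical=[F,D,p,o,A,B]
After op 5 (swap(4, 5)): offset=2, physical=[B,A,F,D,p,o], logical=[F,D,p,o,B,A]
After op 6 (rotate(+3)): offset=5, physical=[B,A,F,D,p,o], logical=[o,B,A,F,D,p]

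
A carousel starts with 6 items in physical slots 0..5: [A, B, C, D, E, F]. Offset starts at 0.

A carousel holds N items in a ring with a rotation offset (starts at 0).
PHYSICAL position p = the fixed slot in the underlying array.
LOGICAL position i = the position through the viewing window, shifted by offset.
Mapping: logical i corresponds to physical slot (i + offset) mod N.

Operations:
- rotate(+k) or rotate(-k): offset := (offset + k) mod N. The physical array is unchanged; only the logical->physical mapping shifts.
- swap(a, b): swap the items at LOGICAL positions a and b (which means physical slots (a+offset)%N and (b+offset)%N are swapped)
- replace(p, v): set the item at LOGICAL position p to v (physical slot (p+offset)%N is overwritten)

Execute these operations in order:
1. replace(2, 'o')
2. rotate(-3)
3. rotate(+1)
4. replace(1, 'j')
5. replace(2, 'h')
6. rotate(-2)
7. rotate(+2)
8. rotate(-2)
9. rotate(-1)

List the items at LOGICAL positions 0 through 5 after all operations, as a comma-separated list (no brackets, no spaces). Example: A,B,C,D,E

Answer: B,o,D,E,j,h

Derivation:
After op 1 (replace(2, 'o')): offset=0, physical=[A,B,o,D,E,F], logical=[A,B,o,D,E,F]
After op 2 (rotate(-3)): offset=3, physical=[A,B,o,D,E,F], logical=[D,E,F,A,B,o]
After op 3 (rotate(+1)): offset=4, physical=[A,B,o,D,E,F], logical=[E,F,A,B,o,D]
After op 4 (replace(1, 'j')): offset=4, physical=[A,B,o,D,E,j], logical=[E,j,A,B,o,D]
After op 5 (replace(2, 'h')): offset=4, physical=[h,B,o,D,E,j], logical=[E,j,h,B,o,D]
After op 6 (rotate(-2)): offset=2, physical=[h,B,o,D,E,j], logical=[o,D,E,j,h,B]
After op 7 (rotate(+2)): offset=4, physical=[h,B,o,D,E,j], logical=[E,j,h,B,o,D]
After op 8 (rotate(-2)): offset=2, physical=[h,B,o,D,E,j], logical=[o,D,E,j,h,B]
After op 9 (rotate(-1)): offset=1, physical=[h,B,o,D,E,j], logical=[B,o,D,E,j,h]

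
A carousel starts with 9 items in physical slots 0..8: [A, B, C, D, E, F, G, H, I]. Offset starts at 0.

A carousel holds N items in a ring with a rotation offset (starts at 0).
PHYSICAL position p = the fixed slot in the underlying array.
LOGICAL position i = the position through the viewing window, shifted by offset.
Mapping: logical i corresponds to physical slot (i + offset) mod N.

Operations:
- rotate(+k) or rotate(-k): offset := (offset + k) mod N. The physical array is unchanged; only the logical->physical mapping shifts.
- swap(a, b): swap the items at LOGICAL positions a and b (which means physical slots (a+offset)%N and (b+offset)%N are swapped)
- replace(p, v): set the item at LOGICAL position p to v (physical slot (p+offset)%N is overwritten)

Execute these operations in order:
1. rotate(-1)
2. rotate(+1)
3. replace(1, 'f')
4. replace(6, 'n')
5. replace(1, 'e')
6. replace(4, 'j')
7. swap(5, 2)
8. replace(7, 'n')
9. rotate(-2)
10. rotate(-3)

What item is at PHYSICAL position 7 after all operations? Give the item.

After op 1 (rotate(-1)): offset=8, physical=[A,B,C,D,E,F,G,H,I], logical=[I,A,B,C,D,E,F,G,H]
After op 2 (rotate(+1)): offset=0, physical=[A,B,C,D,E,F,G,H,I], logical=[A,B,C,D,E,F,G,H,I]
After op 3 (replace(1, 'f')): offset=0, physical=[A,f,C,D,E,F,G,H,I], logical=[A,f,C,D,E,F,G,H,I]
After op 4 (replace(6, 'n')): offset=0, physical=[A,f,C,D,E,F,n,H,I], logical=[A,f,C,D,E,F,n,H,I]
After op 5 (replace(1, 'e')): offset=0, physical=[A,e,C,D,E,F,n,H,I], logical=[A,e,C,D,E,F,n,H,I]
After op 6 (replace(4, 'j')): offset=0, physical=[A,e,C,D,j,F,n,H,I], logical=[A,e,C,D,j,F,n,H,I]
After op 7 (swap(5, 2)): offset=0, physical=[A,e,F,D,j,C,n,H,I], logical=[A,e,F,D,j,C,n,H,I]
After op 8 (replace(7, 'n')): offset=0, physical=[A,e,F,D,j,C,n,n,I], logical=[A,e,F,D,j,C,n,n,I]
After op 9 (rotate(-2)): offset=7, physical=[A,e,F,D,j,C,n,n,I], logical=[n,I,A,e,F,D,j,C,n]
After op 10 (rotate(-3)): offset=4, physical=[A,e,F,D,j,C,n,n,I], logical=[j,C,n,n,I,A,e,F,D]

Answer: n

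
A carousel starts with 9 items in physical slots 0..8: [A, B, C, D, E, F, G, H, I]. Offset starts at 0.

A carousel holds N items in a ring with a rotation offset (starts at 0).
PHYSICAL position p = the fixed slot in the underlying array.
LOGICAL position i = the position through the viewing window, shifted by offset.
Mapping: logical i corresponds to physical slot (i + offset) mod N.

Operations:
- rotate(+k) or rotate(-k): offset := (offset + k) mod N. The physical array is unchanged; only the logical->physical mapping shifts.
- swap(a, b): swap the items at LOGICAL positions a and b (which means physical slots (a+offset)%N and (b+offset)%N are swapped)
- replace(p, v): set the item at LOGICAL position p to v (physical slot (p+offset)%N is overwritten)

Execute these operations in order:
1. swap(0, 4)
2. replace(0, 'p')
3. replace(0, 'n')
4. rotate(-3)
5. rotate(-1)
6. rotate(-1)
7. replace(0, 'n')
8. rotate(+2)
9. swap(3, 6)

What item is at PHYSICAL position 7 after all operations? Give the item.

Answer: H

Derivation:
After op 1 (swap(0, 4)): offset=0, physical=[E,B,C,D,A,F,G,H,I], logical=[E,B,C,D,A,F,G,H,I]
After op 2 (replace(0, 'p')): offset=0, physical=[p,B,C,D,A,F,G,H,I], logical=[p,B,C,D,A,F,G,H,I]
After op 3 (replace(0, 'n')): offset=0, physical=[n,B,C,D,A,F,G,H,I], logical=[n,B,C,D,A,F,G,H,I]
After op 4 (rotate(-3)): offset=6, physical=[n,B,C,D,A,F,G,H,I], logical=[G,H,I,n,B,C,D,A,F]
After op 5 (rotate(-1)): offset=5, physical=[n,B,C,D,A,F,G,H,I], logical=[F,G,H,I,n,B,C,D,A]
After op 6 (rotate(-1)): offset=4, physical=[n,B,C,D,A,F,G,H,I], logical=[A,F,G,H,I,n,B,C,D]
After op 7 (replace(0, 'n')): offset=4, physical=[n,B,C,D,n,F,G,H,I], logical=[n,F,G,H,I,n,B,C,D]
After op 8 (rotate(+2)): offset=6, physical=[n,B,C,D,n,F,G,H,I], logical=[G,H,I,n,B,C,D,n,F]
After op 9 (swap(3, 6)): offset=6, physical=[D,B,C,n,n,F,G,H,I], logical=[G,H,I,D,B,C,n,n,F]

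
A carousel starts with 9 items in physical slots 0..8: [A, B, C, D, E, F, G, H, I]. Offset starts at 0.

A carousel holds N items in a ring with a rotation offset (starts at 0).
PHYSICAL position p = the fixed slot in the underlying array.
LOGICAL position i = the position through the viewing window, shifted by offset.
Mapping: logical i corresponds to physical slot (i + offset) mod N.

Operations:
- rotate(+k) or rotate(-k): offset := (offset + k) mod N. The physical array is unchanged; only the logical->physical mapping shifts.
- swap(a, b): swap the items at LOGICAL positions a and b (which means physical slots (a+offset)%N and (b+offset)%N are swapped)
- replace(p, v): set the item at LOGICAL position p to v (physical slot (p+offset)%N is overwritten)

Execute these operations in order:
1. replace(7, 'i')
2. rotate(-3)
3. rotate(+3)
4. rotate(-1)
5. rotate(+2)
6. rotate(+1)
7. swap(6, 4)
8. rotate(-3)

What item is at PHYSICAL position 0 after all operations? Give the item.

Answer: A

Derivation:
After op 1 (replace(7, 'i')): offset=0, physical=[A,B,C,D,E,F,G,i,I], logical=[A,B,C,D,E,F,G,i,I]
After op 2 (rotate(-3)): offset=6, physical=[A,B,C,D,E,F,G,i,I], logical=[G,i,I,A,B,C,D,E,F]
After op 3 (rotate(+3)): offset=0, physical=[A,B,C,D,E,F,G,i,I], logical=[A,B,C,D,E,F,G,i,I]
After op 4 (rotate(-1)): offset=8, physical=[A,B,C,D,E,F,G,i,I], logical=[I,A,B,C,D,E,F,G,i]
After op 5 (rotate(+2)): offset=1, physical=[A,B,C,D,E,F,G,i,I], logical=[B,C,D,E,F,G,i,I,A]
After op 6 (rotate(+1)): offset=2, physical=[A,B,C,D,E,F,G,i,I], logical=[C,D,E,F,G,i,I,A,B]
After op 7 (swap(6, 4)): offset=2, physical=[A,B,C,D,E,F,I,i,G], logical=[C,D,E,F,I,i,G,A,B]
After op 8 (rotate(-3)): offset=8, physical=[A,B,C,D,E,F,I,i,G], logical=[G,A,B,C,D,E,F,I,i]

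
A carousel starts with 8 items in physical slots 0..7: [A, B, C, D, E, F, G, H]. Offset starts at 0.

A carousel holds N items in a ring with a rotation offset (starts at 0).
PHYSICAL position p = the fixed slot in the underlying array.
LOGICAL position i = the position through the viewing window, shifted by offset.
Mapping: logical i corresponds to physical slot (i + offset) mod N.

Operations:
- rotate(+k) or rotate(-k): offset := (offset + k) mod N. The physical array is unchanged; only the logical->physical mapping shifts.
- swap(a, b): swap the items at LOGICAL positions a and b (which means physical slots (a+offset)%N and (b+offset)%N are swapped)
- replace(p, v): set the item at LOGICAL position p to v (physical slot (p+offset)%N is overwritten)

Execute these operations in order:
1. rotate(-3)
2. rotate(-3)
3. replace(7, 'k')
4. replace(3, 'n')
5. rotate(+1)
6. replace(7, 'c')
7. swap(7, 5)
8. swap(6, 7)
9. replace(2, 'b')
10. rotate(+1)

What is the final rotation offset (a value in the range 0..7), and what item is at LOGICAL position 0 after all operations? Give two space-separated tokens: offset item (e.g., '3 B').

Answer: 4 E

Derivation:
After op 1 (rotate(-3)): offset=5, physical=[A,B,C,D,E,F,G,H], logical=[F,G,H,A,B,C,D,E]
After op 2 (rotate(-3)): offset=2, physical=[A,B,C,D,E,F,G,H], logical=[C,D,E,F,G,H,A,B]
After op 3 (replace(7, 'k')): offset=2, physical=[A,k,C,D,E,F,G,H], logical=[C,D,E,F,G,H,A,k]
After op 4 (replace(3, 'n')): offset=2, physical=[A,k,C,D,E,n,G,H], logical=[C,D,E,n,G,H,A,k]
After op 5 (rotate(+1)): offset=3, physical=[A,k,C,D,E,n,G,H], logical=[D,E,n,G,H,A,k,C]
After op 6 (replace(7, 'c')): offset=3, physical=[A,k,c,D,E,n,G,H], logical=[D,E,n,G,H,A,k,c]
After op 7 (swap(7, 5)): offset=3, physical=[c,k,A,D,E,n,G,H], logical=[D,E,n,G,H,c,k,A]
After op 8 (swap(6, 7)): offset=3, physical=[c,A,k,D,E,n,G,H], logical=[D,E,n,G,H,c,A,k]
After op 9 (replace(2, 'b')): offset=3, physical=[c,A,k,D,E,b,G,H], logical=[D,E,b,G,H,c,A,k]
After op 10 (rotate(+1)): offset=4, physical=[c,A,k,D,E,b,G,H], logical=[E,b,G,H,c,A,k,D]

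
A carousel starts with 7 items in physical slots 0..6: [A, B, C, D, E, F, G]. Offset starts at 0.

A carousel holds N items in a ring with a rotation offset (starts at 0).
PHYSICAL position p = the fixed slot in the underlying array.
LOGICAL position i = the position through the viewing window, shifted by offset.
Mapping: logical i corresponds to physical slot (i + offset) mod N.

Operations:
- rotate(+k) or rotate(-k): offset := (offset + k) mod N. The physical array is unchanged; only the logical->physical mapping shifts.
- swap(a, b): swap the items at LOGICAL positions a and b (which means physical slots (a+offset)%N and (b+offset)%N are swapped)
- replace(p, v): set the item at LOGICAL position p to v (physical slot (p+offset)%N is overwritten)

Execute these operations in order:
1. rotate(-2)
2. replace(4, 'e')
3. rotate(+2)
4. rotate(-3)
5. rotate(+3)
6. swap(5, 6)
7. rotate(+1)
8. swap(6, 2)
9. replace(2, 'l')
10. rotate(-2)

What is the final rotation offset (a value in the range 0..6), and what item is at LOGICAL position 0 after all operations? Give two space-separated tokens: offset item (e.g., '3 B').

Answer: 6 F

Derivation:
After op 1 (rotate(-2)): offset=5, physical=[A,B,C,D,E,F,G], logical=[F,G,A,B,C,D,E]
After op 2 (replace(4, 'e')): offset=5, physical=[A,B,e,D,E,F,G], logical=[F,G,A,B,e,D,E]
After op 3 (rotate(+2)): offset=0, physical=[A,B,e,D,E,F,G], logical=[A,B,e,D,E,F,G]
After op 4 (rotate(-3)): offset=4, physical=[A,B,e,D,E,F,G], logical=[E,F,G,A,B,e,D]
After op 5 (rotate(+3)): offset=0, physical=[A,B,e,D,E,F,G], logical=[A,B,e,D,E,F,G]
After op 6 (swap(5, 6)): offset=0, physical=[A,B,e,D,E,G,F], logical=[A,B,e,D,E,G,F]
After op 7 (rotate(+1)): offset=1, physical=[A,B,e,D,E,G,F], logical=[B,e,D,E,G,F,A]
After op 8 (swap(6, 2)): offset=1, physical=[D,B,e,A,E,G,F], logical=[B,e,A,E,G,F,D]
After op 9 (replace(2, 'l')): offset=1, physical=[D,B,e,l,E,G,F], logical=[B,e,l,E,G,F,D]
After op 10 (rotate(-2)): offset=6, physical=[D,B,e,l,E,G,F], logical=[F,D,B,e,l,E,G]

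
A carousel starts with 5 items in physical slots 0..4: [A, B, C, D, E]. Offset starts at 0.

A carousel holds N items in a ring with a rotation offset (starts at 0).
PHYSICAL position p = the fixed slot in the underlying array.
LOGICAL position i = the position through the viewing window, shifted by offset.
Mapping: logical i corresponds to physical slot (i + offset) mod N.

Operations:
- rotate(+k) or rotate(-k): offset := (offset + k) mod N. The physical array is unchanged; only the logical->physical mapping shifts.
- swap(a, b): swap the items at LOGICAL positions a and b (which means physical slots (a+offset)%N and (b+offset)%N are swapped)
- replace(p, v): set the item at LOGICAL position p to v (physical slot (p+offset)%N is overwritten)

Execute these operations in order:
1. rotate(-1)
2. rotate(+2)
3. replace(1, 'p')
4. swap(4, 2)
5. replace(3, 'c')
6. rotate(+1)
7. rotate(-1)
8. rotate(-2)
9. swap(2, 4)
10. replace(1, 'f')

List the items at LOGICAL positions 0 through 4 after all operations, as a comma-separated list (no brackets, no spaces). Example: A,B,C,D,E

After op 1 (rotate(-1)): offset=4, physical=[A,B,C,D,E], logical=[E,A,B,C,D]
After op 2 (rotate(+2)): offset=1, physical=[A,B,C,D,E], logical=[B,C,D,E,A]
After op 3 (replace(1, 'p')): offset=1, physical=[A,B,p,D,E], logical=[B,p,D,E,A]
After op 4 (swap(4, 2)): offset=1, physical=[D,B,p,A,E], logical=[B,p,A,E,D]
After op 5 (replace(3, 'c')): offset=1, physical=[D,B,p,A,c], logical=[B,p,A,c,D]
After op 6 (rotate(+1)): offset=2, physical=[D,B,p,A,c], logical=[p,A,c,D,B]
After op 7 (rotate(-1)): offset=1, physical=[D,B,p,A,c], logical=[B,p,A,c,D]
After op 8 (rotate(-2)): offset=4, physical=[D,B,p,A,c], logical=[c,D,B,p,A]
After op 9 (swap(2, 4)): offset=4, physical=[D,A,p,B,c], logical=[c,D,A,p,B]
After op 10 (replace(1, 'f')): offset=4, physical=[f,A,p,B,c], logical=[c,f,A,p,B]

Answer: c,f,A,p,B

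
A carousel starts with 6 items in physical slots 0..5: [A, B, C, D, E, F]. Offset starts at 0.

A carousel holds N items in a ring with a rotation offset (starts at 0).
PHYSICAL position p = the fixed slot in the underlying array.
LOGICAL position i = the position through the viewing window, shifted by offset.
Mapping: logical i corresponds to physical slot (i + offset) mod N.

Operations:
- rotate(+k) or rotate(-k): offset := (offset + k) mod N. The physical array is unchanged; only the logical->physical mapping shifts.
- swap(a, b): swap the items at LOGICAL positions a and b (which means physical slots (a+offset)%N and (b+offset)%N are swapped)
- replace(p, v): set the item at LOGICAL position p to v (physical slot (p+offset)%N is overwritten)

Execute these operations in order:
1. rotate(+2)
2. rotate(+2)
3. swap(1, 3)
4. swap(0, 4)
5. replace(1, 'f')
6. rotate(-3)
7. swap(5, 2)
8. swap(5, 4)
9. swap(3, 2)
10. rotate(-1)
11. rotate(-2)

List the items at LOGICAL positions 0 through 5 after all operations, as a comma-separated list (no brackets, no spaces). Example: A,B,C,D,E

After op 1 (rotate(+2)): offset=2, physical=[A,B,C,D,E,F], logical=[C,D,E,F,A,B]
After op 2 (rotate(+2)): offset=4, physical=[A,B,C,D,E,F], logical=[E,F,A,B,C,D]
After op 3 (swap(1, 3)): offset=4, physical=[A,F,C,D,E,B], logical=[E,B,A,F,C,D]
After op 4 (swap(0, 4)): offset=4, physical=[A,F,E,D,C,B], logical=[C,B,A,F,E,D]
After op 5 (replace(1, 'f')): offset=4, physical=[A,F,E,D,C,f], logical=[C,f,A,F,E,D]
After op 6 (rotate(-3)): offset=1, physical=[A,F,E,D,C,f], logical=[F,E,D,C,f,A]
After op 7 (swap(5, 2)): offset=1, physical=[D,F,E,A,C,f], logical=[F,E,A,C,f,D]
After op 8 (swap(5, 4)): offset=1, physical=[f,F,E,A,C,D], logical=[F,E,A,C,D,f]
After op 9 (swap(3, 2)): offset=1, physical=[f,F,E,C,A,D], logical=[F,E,C,A,D,f]
After op 10 (rotate(-1)): offset=0, physical=[f,F,E,C,A,D], logical=[f,F,E,C,A,D]
After op 11 (rotate(-2)): offset=4, physical=[f,F,E,C,A,D], logical=[A,D,f,F,E,C]

Answer: A,D,f,F,E,C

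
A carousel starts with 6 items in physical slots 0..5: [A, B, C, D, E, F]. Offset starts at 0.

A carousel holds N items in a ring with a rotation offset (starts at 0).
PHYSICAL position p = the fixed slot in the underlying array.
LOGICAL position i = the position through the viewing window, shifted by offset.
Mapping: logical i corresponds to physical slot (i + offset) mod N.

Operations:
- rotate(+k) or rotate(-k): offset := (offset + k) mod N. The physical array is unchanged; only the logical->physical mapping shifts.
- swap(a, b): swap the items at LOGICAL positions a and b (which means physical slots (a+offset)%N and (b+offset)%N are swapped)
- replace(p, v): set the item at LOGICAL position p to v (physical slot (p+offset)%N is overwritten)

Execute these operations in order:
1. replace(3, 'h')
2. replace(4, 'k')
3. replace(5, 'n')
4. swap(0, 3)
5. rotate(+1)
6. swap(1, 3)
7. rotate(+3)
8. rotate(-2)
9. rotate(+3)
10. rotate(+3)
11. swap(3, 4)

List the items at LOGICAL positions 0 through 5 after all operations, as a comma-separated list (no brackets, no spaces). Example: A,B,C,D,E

Answer: k,A,C,h,n,B

Derivation:
After op 1 (replace(3, 'h')): offset=0, physical=[A,B,C,h,E,F], logical=[A,B,C,h,E,F]
After op 2 (replace(4, 'k')): offset=0, physical=[A,B,C,h,k,F], logical=[A,B,C,h,k,F]
After op 3 (replace(5, 'n')): offset=0, physical=[A,B,C,h,k,n], logical=[A,B,C,h,k,n]
After op 4 (swap(0, 3)): offset=0, physical=[h,B,C,A,k,n], logical=[h,B,C,A,k,n]
After op 5 (rotate(+1)): offset=1, physical=[h,B,C,A,k,n], logical=[B,C,A,k,n,h]
After op 6 (swap(1, 3)): offset=1, physical=[h,B,k,A,C,n], logical=[B,k,A,C,n,h]
After op 7 (rotate(+3)): offset=4, physical=[h,B,k,A,C,n], logical=[C,n,h,B,k,A]
After op 8 (rotate(-2)): offset=2, physical=[h,B,k,A,C,n], logical=[k,A,C,n,h,B]
After op 9 (rotate(+3)): offset=5, physical=[h,B,k,A,C,n], logical=[n,h,B,k,A,C]
After op 10 (rotate(+3)): offset=2, physical=[h,B,k,A,C,n], logical=[k,A,C,n,h,B]
After op 11 (swap(3, 4)): offset=2, physical=[n,B,k,A,C,h], logical=[k,A,C,h,n,B]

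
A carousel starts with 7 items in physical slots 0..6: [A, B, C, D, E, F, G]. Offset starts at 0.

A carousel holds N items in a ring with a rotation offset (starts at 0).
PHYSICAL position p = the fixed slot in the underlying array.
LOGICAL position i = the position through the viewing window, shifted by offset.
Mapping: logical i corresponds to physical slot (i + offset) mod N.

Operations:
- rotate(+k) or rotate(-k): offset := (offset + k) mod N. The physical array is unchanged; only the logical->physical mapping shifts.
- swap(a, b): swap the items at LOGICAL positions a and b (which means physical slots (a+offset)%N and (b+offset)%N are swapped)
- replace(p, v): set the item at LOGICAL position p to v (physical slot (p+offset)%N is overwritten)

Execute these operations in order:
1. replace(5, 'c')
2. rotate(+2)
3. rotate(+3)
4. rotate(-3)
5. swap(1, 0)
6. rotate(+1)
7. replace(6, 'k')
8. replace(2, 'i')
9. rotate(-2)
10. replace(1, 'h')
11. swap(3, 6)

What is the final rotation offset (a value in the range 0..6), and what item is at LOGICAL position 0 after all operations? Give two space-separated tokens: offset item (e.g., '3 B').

Answer: 1 B

Derivation:
After op 1 (replace(5, 'c')): offset=0, physical=[A,B,C,D,E,c,G], logical=[A,B,C,D,E,c,G]
After op 2 (rotate(+2)): offset=2, physical=[A,B,C,D,E,c,G], logical=[C,D,E,c,G,A,B]
After op 3 (rotate(+3)): offset=5, physical=[A,B,C,D,E,c,G], logical=[c,G,A,B,C,D,E]
After op 4 (rotate(-3)): offset=2, physical=[A,B,C,D,E,c,G], logical=[C,D,E,c,G,A,B]
After op 5 (swap(1, 0)): offset=2, physical=[A,B,D,C,E,c,G], logical=[D,C,E,c,G,A,B]
After op 6 (rotate(+1)): offset=3, physical=[A,B,D,C,E,c,G], logical=[C,E,c,G,A,B,D]
After op 7 (replace(6, 'k')): offset=3, physical=[A,B,k,C,E,c,G], logical=[C,E,c,G,A,B,k]
After op 8 (replace(2, 'i')): offset=3, physical=[A,B,k,C,E,i,G], logical=[C,E,i,G,A,B,k]
After op 9 (rotate(-2)): offset=1, physical=[A,B,k,C,E,i,G], logical=[B,k,C,E,i,G,A]
After op 10 (replace(1, 'h')): offset=1, physical=[A,B,h,C,E,i,G], logical=[B,h,C,E,i,G,A]
After op 11 (swap(3, 6)): offset=1, physical=[E,B,h,C,A,i,G], logical=[B,h,C,A,i,G,E]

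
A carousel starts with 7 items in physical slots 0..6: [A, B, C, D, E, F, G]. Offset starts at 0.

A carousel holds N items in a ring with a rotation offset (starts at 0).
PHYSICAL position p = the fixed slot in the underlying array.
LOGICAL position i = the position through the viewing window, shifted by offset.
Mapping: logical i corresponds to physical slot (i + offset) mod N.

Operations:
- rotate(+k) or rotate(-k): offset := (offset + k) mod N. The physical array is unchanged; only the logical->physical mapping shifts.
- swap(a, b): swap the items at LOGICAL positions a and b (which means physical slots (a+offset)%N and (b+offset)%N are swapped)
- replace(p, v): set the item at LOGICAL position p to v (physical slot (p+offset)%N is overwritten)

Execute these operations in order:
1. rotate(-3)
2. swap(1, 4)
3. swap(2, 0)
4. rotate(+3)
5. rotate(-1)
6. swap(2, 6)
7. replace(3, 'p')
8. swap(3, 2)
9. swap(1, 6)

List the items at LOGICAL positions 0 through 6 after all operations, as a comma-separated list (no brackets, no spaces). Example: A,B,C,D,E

After op 1 (rotate(-3)): offset=4, physical=[A,B,C,D,E,F,G], logical=[E,F,G,A,B,C,D]
After op 2 (swap(1, 4)): offset=4, physical=[A,F,C,D,E,B,G], logical=[E,B,G,A,F,C,D]
After op 3 (swap(2, 0)): offset=4, physical=[A,F,C,D,G,B,E], logical=[G,B,E,A,F,C,D]
After op 4 (rotate(+3)): offset=0, physical=[A,F,C,D,G,B,E], logical=[A,F,C,D,G,B,E]
After op 5 (rotate(-1)): offset=6, physical=[A,F,C,D,G,B,E], logical=[E,A,F,C,D,G,B]
After op 6 (swap(2, 6)): offset=6, physical=[A,B,C,D,G,F,E], logical=[E,A,B,C,D,G,F]
After op 7 (replace(3, 'p')): offset=6, physical=[A,B,p,D,G,F,E], logical=[E,A,B,p,D,G,F]
After op 8 (swap(3, 2)): offset=6, physical=[A,p,B,D,G,F,E], logical=[E,A,p,B,D,G,F]
After op 9 (swap(1, 6)): offset=6, physical=[F,p,B,D,G,A,E], logical=[E,F,p,B,D,G,A]

Answer: E,F,p,B,D,G,A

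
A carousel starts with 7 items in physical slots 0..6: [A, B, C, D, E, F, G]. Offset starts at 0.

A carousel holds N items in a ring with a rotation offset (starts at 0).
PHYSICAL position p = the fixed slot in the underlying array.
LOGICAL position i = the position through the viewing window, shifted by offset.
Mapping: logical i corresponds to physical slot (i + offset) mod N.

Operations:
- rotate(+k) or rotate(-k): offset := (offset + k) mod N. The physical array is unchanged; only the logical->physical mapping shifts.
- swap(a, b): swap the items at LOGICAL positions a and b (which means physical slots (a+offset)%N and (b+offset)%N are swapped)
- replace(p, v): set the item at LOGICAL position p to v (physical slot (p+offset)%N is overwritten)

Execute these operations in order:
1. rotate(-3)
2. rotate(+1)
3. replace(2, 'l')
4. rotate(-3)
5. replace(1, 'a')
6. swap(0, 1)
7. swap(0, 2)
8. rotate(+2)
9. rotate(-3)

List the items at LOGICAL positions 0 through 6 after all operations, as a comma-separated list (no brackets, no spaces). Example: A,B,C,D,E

Answer: B,E,C,a,F,G,l

Derivation:
After op 1 (rotate(-3)): offset=4, physical=[A,B,C,D,E,F,G], logical=[E,F,G,A,B,C,D]
After op 2 (rotate(+1)): offset=5, physical=[A,B,C,D,E,F,G], logical=[F,G,A,B,C,D,E]
After op 3 (replace(2, 'l')): offset=5, physical=[l,B,C,D,E,F,G], logical=[F,G,l,B,C,D,E]
After op 4 (rotate(-3)): offset=2, physical=[l,B,C,D,E,F,G], logical=[C,D,E,F,G,l,B]
After op 5 (replace(1, 'a')): offset=2, physical=[l,B,C,a,E,F,G], logical=[C,a,E,F,G,l,B]
After op 6 (swap(0, 1)): offset=2, physical=[l,B,a,C,E,F,G], logical=[a,C,E,F,G,l,B]
After op 7 (swap(0, 2)): offset=2, physical=[l,B,E,C,a,F,G], logical=[E,C,a,F,G,l,B]
After op 8 (rotate(+2)): offset=4, physical=[l,B,E,C,a,F,G], logical=[a,F,G,l,B,E,C]
After op 9 (rotate(-3)): offset=1, physical=[l,B,E,C,a,F,G], logical=[B,E,C,a,F,G,l]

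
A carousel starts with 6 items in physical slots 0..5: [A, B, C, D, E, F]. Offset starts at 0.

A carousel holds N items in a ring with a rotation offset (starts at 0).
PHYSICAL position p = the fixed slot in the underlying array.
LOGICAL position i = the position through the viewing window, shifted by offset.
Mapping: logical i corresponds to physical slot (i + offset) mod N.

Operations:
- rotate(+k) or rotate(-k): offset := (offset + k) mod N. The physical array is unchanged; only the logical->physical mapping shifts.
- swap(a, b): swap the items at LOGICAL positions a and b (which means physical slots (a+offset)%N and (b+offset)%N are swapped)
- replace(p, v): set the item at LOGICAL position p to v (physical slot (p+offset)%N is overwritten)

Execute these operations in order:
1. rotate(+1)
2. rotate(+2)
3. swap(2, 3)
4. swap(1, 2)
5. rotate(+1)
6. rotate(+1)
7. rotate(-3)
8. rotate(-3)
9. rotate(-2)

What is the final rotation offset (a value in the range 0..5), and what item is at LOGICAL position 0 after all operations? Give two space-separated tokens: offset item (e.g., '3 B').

After op 1 (rotate(+1)): offset=1, physical=[A,B,C,D,E,F], logical=[B,C,D,E,F,A]
After op 2 (rotate(+2)): offset=3, physical=[A,B,C,D,E,F], logical=[D,E,F,A,B,C]
After op 3 (swap(2, 3)): offset=3, physical=[F,B,C,D,E,A], logical=[D,E,A,F,B,C]
After op 4 (swap(1, 2)): offset=3, physical=[F,B,C,D,A,E], logical=[D,A,E,F,B,C]
After op 5 (rotate(+1)): offset=4, physical=[F,B,C,D,A,E], logical=[A,E,F,B,C,D]
After op 6 (rotate(+1)): offset=5, physical=[F,B,C,D,A,E], logical=[E,F,B,C,D,A]
After op 7 (rotate(-3)): offset=2, physical=[F,B,C,D,A,E], logical=[C,D,A,E,F,B]
After op 8 (rotate(-3)): offset=5, physical=[F,B,C,D,A,E], logical=[E,F,B,C,D,A]
After op 9 (rotate(-2)): offset=3, physical=[F,B,C,D,A,E], logical=[D,A,E,F,B,C]

Answer: 3 D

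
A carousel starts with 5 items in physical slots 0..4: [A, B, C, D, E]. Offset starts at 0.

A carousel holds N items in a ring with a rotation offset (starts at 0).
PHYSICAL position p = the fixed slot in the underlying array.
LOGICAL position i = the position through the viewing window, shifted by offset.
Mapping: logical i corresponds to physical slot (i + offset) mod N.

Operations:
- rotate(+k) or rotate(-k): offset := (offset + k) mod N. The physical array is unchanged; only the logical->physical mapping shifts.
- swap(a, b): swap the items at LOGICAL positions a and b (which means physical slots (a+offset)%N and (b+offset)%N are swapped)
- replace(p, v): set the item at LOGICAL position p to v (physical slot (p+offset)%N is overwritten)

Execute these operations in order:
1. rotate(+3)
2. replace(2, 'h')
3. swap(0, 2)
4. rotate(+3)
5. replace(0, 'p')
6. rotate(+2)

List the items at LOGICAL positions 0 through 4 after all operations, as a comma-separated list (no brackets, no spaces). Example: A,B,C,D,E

After op 1 (rotate(+3)): offset=3, physical=[A,B,C,D,E], logical=[D,E,A,B,C]
After op 2 (replace(2, 'h')): offset=3, physical=[h,B,C,D,E], logical=[D,E,h,B,C]
After op 3 (swap(0, 2)): offset=3, physical=[D,B,C,h,E], logical=[h,E,D,B,C]
After op 4 (rotate(+3)): offset=1, physical=[D,B,C,h,E], logical=[B,C,h,E,D]
After op 5 (replace(0, 'p')): offset=1, physical=[D,p,C,h,E], logical=[p,C,h,E,D]
After op 6 (rotate(+2)): offset=3, physical=[D,p,C,h,E], logical=[h,E,D,p,C]

Answer: h,E,D,p,C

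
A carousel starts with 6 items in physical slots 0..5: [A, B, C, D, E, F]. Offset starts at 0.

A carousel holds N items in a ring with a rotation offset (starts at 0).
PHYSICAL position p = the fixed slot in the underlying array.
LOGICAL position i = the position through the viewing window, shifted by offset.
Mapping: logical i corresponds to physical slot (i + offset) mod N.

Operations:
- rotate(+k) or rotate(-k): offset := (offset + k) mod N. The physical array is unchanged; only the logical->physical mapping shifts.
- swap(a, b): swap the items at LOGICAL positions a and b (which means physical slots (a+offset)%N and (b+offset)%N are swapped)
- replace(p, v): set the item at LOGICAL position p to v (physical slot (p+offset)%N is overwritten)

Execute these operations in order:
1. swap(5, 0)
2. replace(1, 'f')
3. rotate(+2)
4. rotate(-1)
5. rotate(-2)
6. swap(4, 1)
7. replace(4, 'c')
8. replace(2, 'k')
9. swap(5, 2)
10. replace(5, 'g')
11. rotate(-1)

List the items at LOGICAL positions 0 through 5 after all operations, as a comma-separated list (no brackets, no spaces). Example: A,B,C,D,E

Answer: g,A,D,E,C,c

Derivation:
After op 1 (swap(5, 0)): offset=0, physical=[F,B,C,D,E,A], logical=[F,B,C,D,E,A]
After op 2 (replace(1, 'f')): offset=0, physical=[F,f,C,D,E,A], logical=[F,f,C,D,E,A]
After op 3 (rotate(+2)): offset=2, physical=[F,f,C,D,E,A], logical=[C,D,E,A,F,f]
After op 4 (rotate(-1)): offset=1, physical=[F,f,C,D,E,A], logical=[f,C,D,E,A,F]
After op 5 (rotate(-2)): offset=5, physical=[F,f,C,D,E,A], logical=[A,F,f,C,D,E]
After op 6 (swap(4, 1)): offset=5, physical=[D,f,C,F,E,A], logical=[A,D,f,C,F,E]
After op 7 (replace(4, 'c')): offset=5, physical=[D,f,C,c,E,A], logical=[A,D,f,C,c,E]
After op 8 (replace(2, 'k')): offset=5, physical=[D,k,C,c,E,A], logical=[A,D,k,C,c,E]
After op 9 (swap(5, 2)): offset=5, physical=[D,E,C,c,k,A], logical=[A,D,E,C,c,k]
After op 10 (replace(5, 'g')): offset=5, physical=[D,E,C,c,g,A], logical=[A,D,E,C,c,g]
After op 11 (rotate(-1)): offset=4, physical=[D,E,C,c,g,A], logical=[g,A,D,E,C,c]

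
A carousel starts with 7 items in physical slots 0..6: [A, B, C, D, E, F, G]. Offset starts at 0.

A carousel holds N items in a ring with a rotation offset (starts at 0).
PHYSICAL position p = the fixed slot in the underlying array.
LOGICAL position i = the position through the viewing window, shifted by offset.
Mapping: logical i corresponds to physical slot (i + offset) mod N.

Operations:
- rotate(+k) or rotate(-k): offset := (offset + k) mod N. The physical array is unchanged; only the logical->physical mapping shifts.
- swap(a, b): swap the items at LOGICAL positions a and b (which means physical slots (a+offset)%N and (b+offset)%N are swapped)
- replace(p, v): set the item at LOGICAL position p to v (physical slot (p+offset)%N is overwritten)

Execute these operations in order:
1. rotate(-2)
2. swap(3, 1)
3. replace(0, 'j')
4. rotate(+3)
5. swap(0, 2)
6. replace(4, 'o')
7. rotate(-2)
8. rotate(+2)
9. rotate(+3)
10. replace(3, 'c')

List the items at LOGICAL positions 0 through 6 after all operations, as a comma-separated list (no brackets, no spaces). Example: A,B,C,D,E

After op 1 (rotate(-2)): offset=5, physical=[A,B,C,D,E,F,G], logical=[F,G,A,B,C,D,E]
After op 2 (swap(3, 1)): offset=5, physical=[A,G,C,D,E,F,B], logical=[F,B,A,G,C,D,E]
After op 3 (replace(0, 'j')): offset=5, physical=[A,G,C,D,E,j,B], logical=[j,B,A,G,C,D,E]
After op 4 (rotate(+3)): offset=1, physical=[A,G,C,D,E,j,B], logical=[G,C,D,E,j,B,A]
After op 5 (swap(0, 2)): offset=1, physical=[A,D,C,G,E,j,B], logical=[D,C,G,E,j,B,A]
After op 6 (replace(4, 'o')): offset=1, physical=[A,D,C,G,E,o,B], logical=[D,C,G,E,o,B,A]
After op 7 (rotate(-2)): offset=6, physical=[A,D,C,G,E,o,B], logical=[B,A,D,C,G,E,o]
After op 8 (rotate(+2)): offset=1, physical=[A,D,C,G,E,o,B], logical=[D,C,G,E,o,B,A]
After op 9 (rotate(+3)): offset=4, physical=[A,D,C,G,E,o,B], logical=[E,o,B,A,D,C,G]
After op 10 (replace(3, 'c')): offset=4, physical=[c,D,C,G,E,o,B], logical=[E,o,B,c,D,C,G]

Answer: E,o,B,c,D,C,G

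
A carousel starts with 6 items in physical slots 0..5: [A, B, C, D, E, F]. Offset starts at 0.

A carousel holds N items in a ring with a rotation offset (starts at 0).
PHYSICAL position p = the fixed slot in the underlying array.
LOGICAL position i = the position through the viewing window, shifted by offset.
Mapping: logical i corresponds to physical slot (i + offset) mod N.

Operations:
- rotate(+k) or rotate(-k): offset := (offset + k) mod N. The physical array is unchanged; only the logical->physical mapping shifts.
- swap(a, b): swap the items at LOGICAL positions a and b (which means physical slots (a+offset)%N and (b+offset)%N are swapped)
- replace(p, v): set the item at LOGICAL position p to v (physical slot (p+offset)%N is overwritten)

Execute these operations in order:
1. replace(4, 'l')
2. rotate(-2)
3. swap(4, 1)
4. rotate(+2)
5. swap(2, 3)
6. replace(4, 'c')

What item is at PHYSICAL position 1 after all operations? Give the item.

After op 1 (replace(4, 'l')): offset=0, physical=[A,B,C,D,l,F], logical=[A,B,C,D,l,F]
After op 2 (rotate(-2)): offset=4, physical=[A,B,C,D,l,F], logical=[l,F,A,B,C,D]
After op 3 (swap(4, 1)): offset=4, physical=[A,B,F,D,l,C], logical=[l,C,A,B,F,D]
After op 4 (rotate(+2)): offset=0, physical=[A,B,F,D,l,C], logical=[A,B,F,D,l,C]
After op 5 (swap(2, 3)): offset=0, physical=[A,B,D,F,l,C], logical=[A,B,D,F,l,C]
After op 6 (replace(4, 'c')): offset=0, physical=[A,B,D,F,c,C], logical=[A,B,D,F,c,C]

Answer: B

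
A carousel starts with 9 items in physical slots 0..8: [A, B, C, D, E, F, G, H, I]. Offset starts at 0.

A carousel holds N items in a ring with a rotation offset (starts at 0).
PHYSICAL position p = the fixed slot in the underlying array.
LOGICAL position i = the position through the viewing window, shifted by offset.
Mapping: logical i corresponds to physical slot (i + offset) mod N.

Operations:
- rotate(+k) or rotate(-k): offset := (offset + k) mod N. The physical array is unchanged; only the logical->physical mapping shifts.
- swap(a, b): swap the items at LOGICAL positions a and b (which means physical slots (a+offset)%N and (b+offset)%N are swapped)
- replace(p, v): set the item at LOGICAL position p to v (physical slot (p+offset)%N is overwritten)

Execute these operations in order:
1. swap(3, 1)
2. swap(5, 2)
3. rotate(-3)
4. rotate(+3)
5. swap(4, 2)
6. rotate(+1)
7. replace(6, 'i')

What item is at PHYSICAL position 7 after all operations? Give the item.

Answer: i

Derivation:
After op 1 (swap(3, 1)): offset=0, physical=[A,D,C,B,E,F,G,H,I], logical=[A,D,C,B,E,F,G,H,I]
After op 2 (swap(5, 2)): offset=0, physical=[A,D,F,B,E,C,G,H,I], logical=[A,D,F,B,E,C,G,H,I]
After op 3 (rotate(-3)): offset=6, physical=[A,D,F,B,E,C,G,H,I], logical=[G,H,I,A,D,F,B,E,C]
After op 4 (rotate(+3)): offset=0, physical=[A,D,F,B,E,C,G,H,I], logical=[A,D,F,B,E,C,G,H,I]
After op 5 (swap(4, 2)): offset=0, physical=[A,D,E,B,F,C,G,H,I], logical=[A,D,E,B,F,C,G,H,I]
After op 6 (rotate(+1)): offset=1, physical=[A,D,E,B,F,C,G,H,I], logical=[D,E,B,F,C,G,H,I,A]
After op 7 (replace(6, 'i')): offset=1, physical=[A,D,E,B,F,C,G,i,I], logical=[D,E,B,F,C,G,i,I,A]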